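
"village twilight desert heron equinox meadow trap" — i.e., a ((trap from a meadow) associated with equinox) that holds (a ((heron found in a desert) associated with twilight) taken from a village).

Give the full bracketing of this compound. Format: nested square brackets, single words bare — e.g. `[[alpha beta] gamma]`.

Overall it is a kind of trap (specifically "equinox meadow trap"); the modifier is "village twilight desert heron".
Inside "village twilight desert heron": head "heron" (specifically "twilight desert heron"), modifier "village".
Inside "twilight desert heron": head "heron" (specifically "desert heron"), modifier "twilight".
Inside "desert heron": head "heron", modifier "desert".
Inside "equinox meadow trap": head "trap" (specifically "meadow trap"), modifier "equinox".
Inside "meadow trap": head "trap", modifier "meadow".
Putting it together: [[village [twilight [desert heron]]] [equinox [meadow trap]]].

[[village [twilight [desert heron]]] [equinox [meadow trap]]]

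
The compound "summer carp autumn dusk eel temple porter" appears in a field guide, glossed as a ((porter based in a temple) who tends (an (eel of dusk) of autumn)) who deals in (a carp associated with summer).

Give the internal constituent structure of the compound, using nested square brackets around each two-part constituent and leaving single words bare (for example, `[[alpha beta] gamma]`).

[[summer carp] [[autumn [dusk eel]] [temple porter]]]

Overall it is a kind of porter (specifically "autumn dusk eel temple porter"); the modifier is "summer carp".
"summer carp" → head "carp", modifier "summer".
"autumn dusk eel temple porter" → head "porter" (specifically "temple porter"), modifier "autumn dusk eel".
"autumn dusk eel" → head "eel" (specifically "dusk eel"), modifier "autumn".
"dusk eel" → head "eel", modifier "dusk".
"temple porter" → head "porter", modifier "temple".
Assembled: [[summer carp] [[autumn [dusk eel]] [temple porter]]].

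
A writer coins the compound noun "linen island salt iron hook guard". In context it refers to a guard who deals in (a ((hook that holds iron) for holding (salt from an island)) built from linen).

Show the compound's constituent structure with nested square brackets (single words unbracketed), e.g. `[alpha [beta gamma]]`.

[[linen [[island salt] [iron hook]]] guard]

Overall it is a kind of guard; the modifier is "linen island salt iron hook".
Inside "linen island salt iron hook": head "hook" (specifically "island salt iron hook"), modifier "linen".
Inside "island salt iron hook": head "hook" (specifically "iron hook"), modifier "island salt".
Inside "island salt": head "salt", modifier "island".
Inside "iron hook": head "hook", modifier "iron".
Putting it together: [[linen [[island salt] [iron hook]]] guard].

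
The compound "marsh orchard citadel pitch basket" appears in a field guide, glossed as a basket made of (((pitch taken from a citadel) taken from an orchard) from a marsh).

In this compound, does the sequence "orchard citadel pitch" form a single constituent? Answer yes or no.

yes

The paraphrase groups the words so that "orchard citadel pitch" is one unit: it corresponds to a single parenthesized sub-phrase.
The full structure is [[marsh [orchard [citadel pitch]]] basket], in which [orchard citadel pitch] is a constituent.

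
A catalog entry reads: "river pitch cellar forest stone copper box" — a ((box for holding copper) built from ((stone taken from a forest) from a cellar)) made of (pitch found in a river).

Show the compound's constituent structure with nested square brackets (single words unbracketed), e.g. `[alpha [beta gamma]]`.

Overall it is a kind of box (specifically "cellar forest stone copper box"); the modifier is "river pitch".
Within "river pitch", the head is "pitch" and the modifier is "river".
Within "cellar forest stone copper box", the head is "box" (specifically "copper box") and the modifier is "cellar forest stone".
Within "cellar forest stone", the head is "stone" (specifically "forest stone") and the modifier is "cellar".
Within "forest stone", the head is "stone" and the modifier is "forest".
Within "copper box", the head is "box" and the modifier is "copper".
Assembled: [[river pitch] [[cellar [forest stone]] [copper box]]].

[[river pitch] [[cellar [forest stone]] [copper box]]]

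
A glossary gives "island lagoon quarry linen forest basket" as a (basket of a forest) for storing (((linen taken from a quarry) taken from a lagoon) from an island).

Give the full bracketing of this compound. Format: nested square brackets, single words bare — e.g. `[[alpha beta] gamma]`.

The outermost head in the paraphrase is "basket" (specifically "forest basket"), modified by "island lagoon quarry linen".
Within "island lagoon quarry linen", the head is "linen" (specifically "lagoon quarry linen") and the modifier is "island".
Within "lagoon quarry linen", the head is "linen" (specifically "quarry linen") and the modifier is "lagoon".
Within "quarry linen", the head is "linen" and the modifier is "quarry".
Within "forest basket", the head is "basket" and the modifier is "forest".
So the structure is [[island [lagoon [quarry linen]]] [forest basket]].

[[island [lagoon [quarry linen]]] [forest basket]]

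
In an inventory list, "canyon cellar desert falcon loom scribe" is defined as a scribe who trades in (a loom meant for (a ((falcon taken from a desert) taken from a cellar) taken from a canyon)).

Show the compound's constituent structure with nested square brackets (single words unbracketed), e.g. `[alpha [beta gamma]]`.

At the top level: head "scribe"; modifier "canyon cellar desert falcon loom".
Within "canyon cellar desert falcon loom", the head is "loom" and the modifier is "canyon cellar desert falcon".
Within "canyon cellar desert falcon", the head is "falcon" (specifically "cellar desert falcon") and the modifier is "canyon".
Within "cellar desert falcon", the head is "falcon" (specifically "desert falcon") and the modifier is "cellar".
Within "desert falcon", the head is "falcon" and the modifier is "desert".
Assembled: [[[canyon [cellar [desert falcon]]] loom] scribe].

[[[canyon [cellar [desert falcon]]] loom] scribe]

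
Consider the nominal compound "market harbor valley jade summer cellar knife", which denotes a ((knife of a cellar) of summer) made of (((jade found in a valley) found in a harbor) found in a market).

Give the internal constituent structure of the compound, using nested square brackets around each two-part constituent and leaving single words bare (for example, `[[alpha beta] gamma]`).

[[market [harbor [valley jade]]] [summer [cellar knife]]]

Overall it is a kind of knife (specifically "summer cellar knife"); the modifier is "market harbor valley jade".
Inside "market harbor valley jade": head "jade" (specifically "harbor valley jade"), modifier "market".
Inside "harbor valley jade": head "jade" (specifically "valley jade"), modifier "harbor".
Inside "valley jade": head "jade", modifier "valley".
Inside "summer cellar knife": head "knife" (specifically "cellar knife"), modifier "summer".
Inside "cellar knife": head "knife", modifier "cellar".
So the structure is [[market [harbor [valley jade]]] [summer [cellar knife]]].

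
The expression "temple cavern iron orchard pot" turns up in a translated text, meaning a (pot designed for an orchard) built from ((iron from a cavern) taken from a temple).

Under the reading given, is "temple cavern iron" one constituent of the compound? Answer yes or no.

yes

The paraphrase groups the words so that "temple cavern iron" is one unit: it corresponds to a single parenthesized sub-phrase.
The full structure is [[temple [cavern iron]] [orchard pot]], in which [temple cavern iron] is a constituent.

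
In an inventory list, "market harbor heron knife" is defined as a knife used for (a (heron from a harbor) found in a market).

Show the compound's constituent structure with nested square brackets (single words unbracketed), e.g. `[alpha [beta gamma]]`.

At the top level: head "knife"; modifier "market harbor heron".
Within "market harbor heron", the head is "heron" (specifically "harbor heron") and the modifier is "market".
Within "harbor heron", the head is "heron" and the modifier is "harbor".
So the structure is [[market [harbor heron]] knife].

[[market [harbor heron]] knife]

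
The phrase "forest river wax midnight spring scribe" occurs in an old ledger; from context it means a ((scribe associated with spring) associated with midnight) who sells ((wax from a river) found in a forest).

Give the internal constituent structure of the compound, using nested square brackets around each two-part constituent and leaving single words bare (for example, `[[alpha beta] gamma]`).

[[forest [river wax]] [midnight [spring scribe]]]

At the top level: head "scribe" (specifically "midnight spring scribe"); modifier "forest river wax".
"forest river wax" → head "wax" (specifically "river wax"), modifier "forest".
"river wax" → head "wax", modifier "river".
"midnight spring scribe" → head "scribe" (specifically "spring scribe"), modifier "midnight".
"spring scribe" → head "scribe", modifier "spring".
Assembled: [[forest [river wax]] [midnight [spring scribe]]].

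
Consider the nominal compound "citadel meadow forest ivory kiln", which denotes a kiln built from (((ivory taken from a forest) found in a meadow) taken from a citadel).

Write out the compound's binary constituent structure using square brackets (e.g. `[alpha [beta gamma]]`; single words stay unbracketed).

Whole compound: head "kiln", modifier "citadel meadow forest ivory".
Inside "citadel meadow forest ivory": head "ivory" (specifically "meadow forest ivory"), modifier "citadel".
Inside "meadow forest ivory": head "ivory" (specifically "forest ivory"), modifier "meadow".
Inside "forest ivory": head "ivory", modifier "forest".
Putting it together: [[citadel [meadow [forest ivory]]] kiln].

[[citadel [meadow [forest ivory]]] kiln]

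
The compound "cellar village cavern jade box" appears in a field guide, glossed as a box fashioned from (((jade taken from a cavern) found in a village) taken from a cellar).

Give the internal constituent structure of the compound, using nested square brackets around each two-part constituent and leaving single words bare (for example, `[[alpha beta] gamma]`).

Whole compound: head "box", modifier "cellar village cavern jade".
Within "cellar village cavern jade", the head is "jade" (specifically "village cavern jade") and the modifier is "cellar".
Within "village cavern jade", the head is "jade" (specifically "cavern jade") and the modifier is "village".
Within "cavern jade", the head is "jade" and the modifier is "cavern".
So the structure is [[cellar [village [cavern jade]]] box].

[[cellar [village [cavern jade]]] box]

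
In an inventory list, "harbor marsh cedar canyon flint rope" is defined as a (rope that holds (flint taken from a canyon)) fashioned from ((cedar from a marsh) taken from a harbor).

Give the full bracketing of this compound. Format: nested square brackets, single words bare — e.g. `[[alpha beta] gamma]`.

At the top level: head "rope" (specifically "canyon flint rope"); modifier "harbor marsh cedar".
"harbor marsh cedar" → head "cedar" (specifically "marsh cedar"), modifier "harbor".
"marsh cedar" → head "cedar", modifier "marsh".
"canyon flint rope" → head "rope", modifier "canyon flint".
"canyon flint" → head "flint", modifier "canyon".
So the structure is [[harbor [marsh cedar]] [[canyon flint] rope]].

[[harbor [marsh cedar]] [[canyon flint] rope]]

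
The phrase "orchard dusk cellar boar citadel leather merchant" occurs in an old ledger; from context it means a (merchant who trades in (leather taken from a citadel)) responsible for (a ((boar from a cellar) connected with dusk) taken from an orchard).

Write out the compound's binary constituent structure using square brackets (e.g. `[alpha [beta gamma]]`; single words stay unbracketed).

[[orchard [dusk [cellar boar]]] [[citadel leather] merchant]]

The outermost head in the paraphrase is "merchant" (specifically "citadel leather merchant"), modified by "orchard dusk cellar boar".
Within "orchard dusk cellar boar", the head is "boar" (specifically "dusk cellar boar") and the modifier is "orchard".
Within "dusk cellar boar", the head is "boar" (specifically "cellar boar") and the modifier is "dusk".
Within "cellar boar", the head is "boar" and the modifier is "cellar".
Within "citadel leather merchant", the head is "merchant" and the modifier is "citadel leather".
Within "citadel leather", the head is "leather" and the modifier is "citadel".
So the structure is [[orchard [dusk [cellar boar]]] [[citadel leather] merchant]].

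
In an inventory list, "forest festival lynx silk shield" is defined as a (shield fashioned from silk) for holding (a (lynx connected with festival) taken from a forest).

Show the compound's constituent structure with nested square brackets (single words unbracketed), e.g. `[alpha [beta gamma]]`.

[[forest [festival lynx]] [silk shield]]

The outermost head in the paraphrase is "shield" (specifically "silk shield"), modified by "forest festival lynx".
Within "forest festival lynx", the head is "lynx" (specifically "festival lynx") and the modifier is "forest".
Within "festival lynx", the head is "lynx" and the modifier is "festival".
Within "silk shield", the head is "shield" and the modifier is "silk".
So the structure is [[forest [festival lynx]] [silk shield]].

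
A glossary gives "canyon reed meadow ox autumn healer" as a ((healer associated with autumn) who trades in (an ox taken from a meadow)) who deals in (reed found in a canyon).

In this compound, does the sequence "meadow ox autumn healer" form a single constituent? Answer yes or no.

yes

The paraphrase groups the words so that "meadow ox autumn healer" is one unit: it corresponds to a single parenthesized sub-phrase.
The full structure is [[canyon reed] [[meadow ox] [autumn healer]]], in which [meadow ox autumn healer] is a constituent.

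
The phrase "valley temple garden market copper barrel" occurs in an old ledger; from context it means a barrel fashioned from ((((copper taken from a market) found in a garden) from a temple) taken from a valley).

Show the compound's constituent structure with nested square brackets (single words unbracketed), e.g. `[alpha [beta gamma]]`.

[[valley [temple [garden [market copper]]]] barrel]

The outermost head in the paraphrase is "barrel", modified by "valley temple garden market copper".
"valley temple garden market copper" → head "copper" (specifically "temple garden market copper"), modifier "valley".
"temple garden market copper" → head "copper" (specifically "garden market copper"), modifier "temple".
"garden market copper" → head "copper" (specifically "market copper"), modifier "garden".
"market copper" → head "copper", modifier "market".
Putting it together: [[valley [temple [garden [market copper]]]] barrel].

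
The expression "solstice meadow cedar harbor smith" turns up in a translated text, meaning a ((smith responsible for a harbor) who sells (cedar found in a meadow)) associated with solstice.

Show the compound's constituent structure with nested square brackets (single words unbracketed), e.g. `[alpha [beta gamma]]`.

The outermost head in the paraphrase is "smith" (specifically "meadow cedar harbor smith"), modified by "solstice".
Inside "meadow cedar harbor smith": head "smith" (specifically "harbor smith"), modifier "meadow cedar".
Inside "meadow cedar": head "cedar", modifier "meadow".
Inside "harbor smith": head "smith", modifier "harbor".
Putting it together: [solstice [[meadow cedar] [harbor smith]]].

[solstice [[meadow cedar] [harbor smith]]]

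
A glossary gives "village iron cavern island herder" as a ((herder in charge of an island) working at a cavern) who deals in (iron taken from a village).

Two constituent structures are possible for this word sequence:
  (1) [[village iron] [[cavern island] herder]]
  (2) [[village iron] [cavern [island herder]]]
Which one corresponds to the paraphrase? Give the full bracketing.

[[village iron] [cavern [island herder]]]

The paraphrase's head is the "herder" part ("cavern island herder"); its modifier is "village iron".
That top-level split, carried through the inner groups, gives [[village iron] [cavern [island herder]]].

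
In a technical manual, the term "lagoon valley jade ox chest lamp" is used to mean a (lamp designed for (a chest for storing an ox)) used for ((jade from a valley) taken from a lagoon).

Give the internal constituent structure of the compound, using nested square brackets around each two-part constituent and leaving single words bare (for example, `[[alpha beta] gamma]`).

Whole compound: head "lamp" (specifically "ox chest lamp"), modifier "lagoon valley jade".
Within "lagoon valley jade", the head is "jade" (specifically "valley jade") and the modifier is "lagoon".
Within "valley jade", the head is "jade" and the modifier is "valley".
Within "ox chest lamp", the head is "lamp" and the modifier is "ox chest".
Within "ox chest", the head is "chest" and the modifier is "ox".
Putting it together: [[lagoon [valley jade]] [[ox chest] lamp]].

[[lagoon [valley jade]] [[ox chest] lamp]]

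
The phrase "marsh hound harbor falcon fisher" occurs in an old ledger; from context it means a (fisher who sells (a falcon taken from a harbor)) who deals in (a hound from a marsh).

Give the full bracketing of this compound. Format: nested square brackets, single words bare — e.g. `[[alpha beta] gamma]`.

Whole compound: head "fisher" (specifically "harbor falcon fisher"), modifier "marsh hound".
Within "marsh hound", the head is "hound" and the modifier is "marsh".
Within "harbor falcon fisher", the head is "fisher" and the modifier is "harbor falcon".
Within "harbor falcon", the head is "falcon" and the modifier is "harbor".
So the structure is [[marsh hound] [[harbor falcon] fisher]].

[[marsh hound] [[harbor falcon] fisher]]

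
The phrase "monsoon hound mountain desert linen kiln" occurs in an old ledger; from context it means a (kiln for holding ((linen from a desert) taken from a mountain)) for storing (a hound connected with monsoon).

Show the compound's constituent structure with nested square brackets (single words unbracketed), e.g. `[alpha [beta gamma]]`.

[[monsoon hound] [[mountain [desert linen]] kiln]]

At the top level: head "kiln" (specifically "mountain desert linen kiln"); modifier "monsoon hound".
Within "monsoon hound", the head is "hound" and the modifier is "monsoon".
Within "mountain desert linen kiln", the head is "kiln" and the modifier is "mountain desert linen".
Within "mountain desert linen", the head is "linen" (specifically "desert linen") and the modifier is "mountain".
Within "desert linen", the head is "linen" and the modifier is "desert".
So the structure is [[monsoon hound] [[mountain [desert linen]] kiln]].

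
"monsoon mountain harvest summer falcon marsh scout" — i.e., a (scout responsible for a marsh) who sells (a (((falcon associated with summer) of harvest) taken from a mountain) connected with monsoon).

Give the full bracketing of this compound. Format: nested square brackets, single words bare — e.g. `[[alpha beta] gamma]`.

[[monsoon [mountain [harvest [summer falcon]]]] [marsh scout]]

Overall it is a kind of scout (specifically "marsh scout"); the modifier is "monsoon mountain harvest summer falcon".
Inside "monsoon mountain harvest summer falcon": head "falcon" (specifically "mountain harvest summer falcon"), modifier "monsoon".
Inside "mountain harvest summer falcon": head "falcon" (specifically "harvest summer falcon"), modifier "mountain".
Inside "harvest summer falcon": head "falcon" (specifically "summer falcon"), modifier "harvest".
Inside "summer falcon": head "falcon", modifier "summer".
Inside "marsh scout": head "scout", modifier "marsh".
Assembled: [[monsoon [mountain [harvest [summer falcon]]]] [marsh scout]].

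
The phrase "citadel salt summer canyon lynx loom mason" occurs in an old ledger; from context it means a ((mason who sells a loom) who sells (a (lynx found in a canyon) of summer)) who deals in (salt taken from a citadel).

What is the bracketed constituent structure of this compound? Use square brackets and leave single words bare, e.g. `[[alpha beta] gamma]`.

Overall it is a kind of mason (specifically "summer canyon lynx loom mason"); the modifier is "citadel salt".
Inside "citadel salt": head "salt", modifier "citadel".
Inside "summer canyon lynx loom mason": head "mason" (specifically "loom mason"), modifier "summer canyon lynx".
Inside "summer canyon lynx": head "lynx" (specifically "canyon lynx"), modifier "summer".
Inside "canyon lynx": head "lynx", modifier "canyon".
Inside "loom mason": head "mason", modifier "loom".
So the structure is [[citadel salt] [[summer [canyon lynx]] [loom mason]]].

[[citadel salt] [[summer [canyon lynx]] [loom mason]]]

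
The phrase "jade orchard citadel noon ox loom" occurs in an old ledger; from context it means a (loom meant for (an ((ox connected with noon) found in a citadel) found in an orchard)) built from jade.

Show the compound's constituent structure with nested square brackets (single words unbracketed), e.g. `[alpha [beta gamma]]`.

[jade [[orchard [citadel [noon ox]]] loom]]

Whole compound: head "loom" (specifically "orchard citadel noon ox loom"), modifier "jade".
"orchard citadel noon ox loom" → head "loom", modifier "orchard citadel noon ox".
"orchard citadel noon ox" → head "ox" (specifically "citadel noon ox"), modifier "orchard".
"citadel noon ox" → head "ox" (specifically "noon ox"), modifier "citadel".
"noon ox" → head "ox", modifier "noon".
So the structure is [jade [[orchard [citadel [noon ox]]] loom]].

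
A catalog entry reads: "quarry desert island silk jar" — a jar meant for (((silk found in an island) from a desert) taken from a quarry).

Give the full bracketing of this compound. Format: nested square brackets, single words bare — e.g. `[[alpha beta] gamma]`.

[[quarry [desert [island silk]]] jar]

At the top level: head "jar"; modifier "quarry desert island silk".
Inside "quarry desert island silk": head "silk" (specifically "desert island silk"), modifier "quarry".
Inside "desert island silk": head "silk" (specifically "island silk"), modifier "desert".
Inside "island silk": head "silk", modifier "island".
Assembled: [[quarry [desert [island silk]]] jar].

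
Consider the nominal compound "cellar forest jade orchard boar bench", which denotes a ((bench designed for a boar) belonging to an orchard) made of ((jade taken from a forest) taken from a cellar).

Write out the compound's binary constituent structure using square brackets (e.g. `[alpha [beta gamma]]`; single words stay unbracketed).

[[cellar [forest jade]] [orchard [boar bench]]]

Overall it is a kind of bench (specifically "orchard boar bench"); the modifier is "cellar forest jade".
Within "cellar forest jade", the head is "jade" (specifically "forest jade") and the modifier is "cellar".
Within "forest jade", the head is "jade" and the modifier is "forest".
Within "orchard boar bench", the head is "bench" (specifically "boar bench") and the modifier is "orchard".
Within "boar bench", the head is "bench" and the modifier is "boar".
So the structure is [[cellar [forest jade]] [orchard [boar bench]]].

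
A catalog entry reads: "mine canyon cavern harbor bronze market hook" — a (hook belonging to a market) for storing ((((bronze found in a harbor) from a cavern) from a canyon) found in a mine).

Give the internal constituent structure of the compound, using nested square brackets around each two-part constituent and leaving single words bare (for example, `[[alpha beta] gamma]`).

The outermost head in the paraphrase is "hook" (specifically "market hook"), modified by "mine canyon cavern harbor bronze".
"mine canyon cavern harbor bronze" → head "bronze" (specifically "canyon cavern harbor bronze"), modifier "mine".
"canyon cavern harbor bronze" → head "bronze" (specifically "cavern harbor bronze"), modifier "canyon".
"cavern harbor bronze" → head "bronze" (specifically "harbor bronze"), modifier "cavern".
"harbor bronze" → head "bronze", modifier "harbor".
"market hook" → head "hook", modifier "market".
Assembled: [[mine [canyon [cavern [harbor bronze]]]] [market hook]].

[[mine [canyon [cavern [harbor bronze]]]] [market hook]]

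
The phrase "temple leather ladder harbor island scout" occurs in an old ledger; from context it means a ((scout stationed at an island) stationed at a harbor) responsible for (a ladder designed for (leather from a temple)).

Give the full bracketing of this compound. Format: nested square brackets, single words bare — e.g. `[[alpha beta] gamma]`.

[[[temple leather] ladder] [harbor [island scout]]]

Overall it is a kind of scout (specifically "harbor island scout"); the modifier is "temple leather ladder".
Within "temple leather ladder", the head is "ladder" and the modifier is "temple leather".
Within "temple leather", the head is "leather" and the modifier is "temple".
Within "harbor island scout", the head is "scout" (specifically "island scout") and the modifier is "harbor".
Within "island scout", the head is "scout" and the modifier is "island".
So the structure is [[[temple leather] ladder] [harbor [island scout]]].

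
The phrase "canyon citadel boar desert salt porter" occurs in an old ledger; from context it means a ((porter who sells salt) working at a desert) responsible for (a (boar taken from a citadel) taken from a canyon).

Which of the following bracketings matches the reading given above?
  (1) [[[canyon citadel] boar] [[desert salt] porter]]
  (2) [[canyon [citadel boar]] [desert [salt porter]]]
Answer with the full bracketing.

The paraphrase's head is the "porter" part ("desert salt porter"); its modifier is "canyon citadel boar".
That top-level split, carried through the inner groups, gives [[canyon [citadel boar]] [desert [salt porter]]].

[[canyon [citadel boar]] [desert [salt porter]]]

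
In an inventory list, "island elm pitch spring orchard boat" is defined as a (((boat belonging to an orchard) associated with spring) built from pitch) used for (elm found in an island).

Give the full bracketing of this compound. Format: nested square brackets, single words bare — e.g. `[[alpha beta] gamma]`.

[[island elm] [pitch [spring [orchard boat]]]]

The outermost head in the paraphrase is "boat" (specifically "pitch spring orchard boat"), modified by "island elm".
"island elm" → head "elm", modifier "island".
"pitch spring orchard boat" → head "boat" (specifically "spring orchard boat"), modifier "pitch".
"spring orchard boat" → head "boat" (specifically "orchard boat"), modifier "spring".
"orchard boat" → head "boat", modifier "orchard".
Assembled: [[island elm] [pitch [spring [orchard boat]]]].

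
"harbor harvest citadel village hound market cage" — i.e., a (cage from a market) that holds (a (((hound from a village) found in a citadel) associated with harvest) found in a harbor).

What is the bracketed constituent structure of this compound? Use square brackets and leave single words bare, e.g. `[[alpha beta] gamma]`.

At the top level: head "cage" (specifically "market cage"); modifier "harbor harvest citadel village hound".
"harbor harvest citadel village hound" → head "hound" (specifically "harvest citadel village hound"), modifier "harbor".
"harvest citadel village hound" → head "hound" (specifically "citadel village hound"), modifier "harvest".
"citadel village hound" → head "hound" (specifically "village hound"), modifier "citadel".
"village hound" → head "hound", modifier "village".
"market cage" → head "cage", modifier "market".
Putting it together: [[harbor [harvest [citadel [village hound]]]] [market cage]].

[[harbor [harvest [citadel [village hound]]]] [market cage]]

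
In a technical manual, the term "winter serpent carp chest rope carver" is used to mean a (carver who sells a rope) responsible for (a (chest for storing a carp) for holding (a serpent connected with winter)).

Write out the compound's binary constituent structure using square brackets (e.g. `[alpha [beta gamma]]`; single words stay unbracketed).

[[[winter serpent] [carp chest]] [rope carver]]

Overall it is a kind of carver (specifically "rope carver"); the modifier is "winter serpent carp chest".
"winter serpent carp chest" → head "chest" (specifically "carp chest"), modifier "winter serpent".
"winter serpent" → head "serpent", modifier "winter".
"carp chest" → head "chest", modifier "carp".
"rope carver" → head "carver", modifier "rope".
Assembled: [[[winter serpent] [carp chest]] [rope carver]].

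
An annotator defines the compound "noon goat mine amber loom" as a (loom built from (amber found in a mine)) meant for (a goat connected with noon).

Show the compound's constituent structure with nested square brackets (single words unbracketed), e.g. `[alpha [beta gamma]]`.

[[noon goat] [[mine amber] loom]]

Overall it is a kind of loom (specifically "mine amber loom"); the modifier is "noon goat".
Inside "noon goat": head "goat", modifier "noon".
Inside "mine amber loom": head "loom", modifier "mine amber".
Inside "mine amber": head "amber", modifier "mine".
Assembled: [[noon goat] [[mine amber] loom]].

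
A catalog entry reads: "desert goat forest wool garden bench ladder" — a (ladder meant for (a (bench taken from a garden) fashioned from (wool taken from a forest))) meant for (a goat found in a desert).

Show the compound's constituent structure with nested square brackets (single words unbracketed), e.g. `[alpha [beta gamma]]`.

[[desert goat] [[[forest wool] [garden bench]] ladder]]

Whole compound: head "ladder" (specifically "forest wool garden bench ladder"), modifier "desert goat".
Within "desert goat", the head is "goat" and the modifier is "desert".
Within "forest wool garden bench ladder", the head is "ladder" and the modifier is "forest wool garden bench".
Within "forest wool garden bench", the head is "bench" (specifically "garden bench") and the modifier is "forest wool".
Within "forest wool", the head is "wool" and the modifier is "forest".
Within "garden bench", the head is "bench" and the modifier is "garden".
Assembled: [[desert goat] [[[forest wool] [garden bench]] ladder]].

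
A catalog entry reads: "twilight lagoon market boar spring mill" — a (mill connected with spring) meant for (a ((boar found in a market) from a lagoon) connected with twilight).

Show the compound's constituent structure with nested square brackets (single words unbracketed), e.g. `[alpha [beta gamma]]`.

At the top level: head "mill" (specifically "spring mill"); modifier "twilight lagoon market boar".
Inside "twilight lagoon market boar": head "boar" (specifically "lagoon market boar"), modifier "twilight".
Inside "lagoon market boar": head "boar" (specifically "market boar"), modifier "lagoon".
Inside "market boar": head "boar", modifier "market".
Inside "spring mill": head "mill", modifier "spring".
Assembled: [[twilight [lagoon [market boar]]] [spring mill]].

[[twilight [lagoon [market boar]]] [spring mill]]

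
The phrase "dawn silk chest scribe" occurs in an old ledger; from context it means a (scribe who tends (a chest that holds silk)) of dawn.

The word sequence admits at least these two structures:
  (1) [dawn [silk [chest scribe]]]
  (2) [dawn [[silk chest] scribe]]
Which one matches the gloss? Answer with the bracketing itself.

[dawn [[silk chest] scribe]]

The paraphrase's head is the "scribe" part ("silk chest scribe"); its modifier is "dawn".
That top-level split, carried through the inner groups, gives [dawn [[silk chest] scribe]].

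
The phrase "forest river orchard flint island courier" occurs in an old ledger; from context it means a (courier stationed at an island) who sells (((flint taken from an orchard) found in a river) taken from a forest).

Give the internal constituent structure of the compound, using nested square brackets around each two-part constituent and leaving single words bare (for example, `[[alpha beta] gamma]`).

At the top level: head "courier" (specifically "island courier"); modifier "forest river orchard flint".
Inside "forest river orchard flint": head "flint" (specifically "river orchard flint"), modifier "forest".
Inside "river orchard flint": head "flint" (specifically "orchard flint"), modifier "river".
Inside "orchard flint": head "flint", modifier "orchard".
Inside "island courier": head "courier", modifier "island".
Assembled: [[forest [river [orchard flint]]] [island courier]].

[[forest [river [orchard flint]]] [island courier]]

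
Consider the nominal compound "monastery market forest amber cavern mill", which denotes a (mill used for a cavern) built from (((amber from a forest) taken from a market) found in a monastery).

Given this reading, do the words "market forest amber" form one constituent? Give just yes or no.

yes

The paraphrase groups the words so that "market forest amber" is one unit: it corresponds to a single parenthesized sub-phrase.
The full structure is [[monastery [market [forest amber]]] [cavern mill]], in which [market forest amber] is a constituent.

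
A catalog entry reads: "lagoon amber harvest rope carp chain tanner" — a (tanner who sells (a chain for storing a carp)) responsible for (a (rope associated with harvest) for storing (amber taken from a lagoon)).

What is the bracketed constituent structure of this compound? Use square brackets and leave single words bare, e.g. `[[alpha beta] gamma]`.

[[[lagoon amber] [harvest rope]] [[carp chain] tanner]]

At the top level: head "tanner" (specifically "carp chain tanner"); modifier "lagoon amber harvest rope".
Inside "lagoon amber harvest rope": head "rope" (specifically "harvest rope"), modifier "lagoon amber".
Inside "lagoon amber": head "amber", modifier "lagoon".
Inside "harvest rope": head "rope", modifier "harvest".
Inside "carp chain tanner": head "tanner", modifier "carp chain".
Inside "carp chain": head "chain", modifier "carp".
So the structure is [[[lagoon amber] [harvest rope]] [[carp chain] tanner]].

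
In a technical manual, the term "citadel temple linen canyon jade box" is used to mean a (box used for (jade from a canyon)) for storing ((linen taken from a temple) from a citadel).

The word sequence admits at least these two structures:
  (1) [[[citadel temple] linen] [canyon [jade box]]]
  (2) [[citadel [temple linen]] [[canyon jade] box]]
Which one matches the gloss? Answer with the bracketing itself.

The paraphrase's head is the "box" part ("canyon jade box"); its modifier is "citadel temple linen".
That top-level split, carried through the inner groups, gives [[citadel [temple linen]] [[canyon jade] box]].

[[citadel [temple linen]] [[canyon jade] box]]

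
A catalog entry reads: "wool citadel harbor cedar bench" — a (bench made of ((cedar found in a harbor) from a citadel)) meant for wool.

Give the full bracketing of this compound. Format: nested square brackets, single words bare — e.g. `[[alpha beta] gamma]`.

[wool [[citadel [harbor cedar]] bench]]

At the top level: head "bench" (specifically "citadel harbor cedar bench"); modifier "wool".
"citadel harbor cedar bench" → head "bench", modifier "citadel harbor cedar".
"citadel harbor cedar" → head "cedar" (specifically "harbor cedar"), modifier "citadel".
"harbor cedar" → head "cedar", modifier "harbor".
Putting it together: [wool [[citadel [harbor cedar]] bench]].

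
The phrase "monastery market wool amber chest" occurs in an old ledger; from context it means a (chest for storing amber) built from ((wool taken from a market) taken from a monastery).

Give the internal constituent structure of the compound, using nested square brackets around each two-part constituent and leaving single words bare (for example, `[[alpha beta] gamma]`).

At the top level: head "chest" (specifically "amber chest"); modifier "monastery market wool".
Within "monastery market wool", the head is "wool" (specifically "market wool") and the modifier is "monastery".
Within "market wool", the head is "wool" and the modifier is "market".
Within "amber chest", the head is "chest" and the modifier is "amber".
So the structure is [[monastery [market wool]] [amber chest]].

[[monastery [market wool]] [amber chest]]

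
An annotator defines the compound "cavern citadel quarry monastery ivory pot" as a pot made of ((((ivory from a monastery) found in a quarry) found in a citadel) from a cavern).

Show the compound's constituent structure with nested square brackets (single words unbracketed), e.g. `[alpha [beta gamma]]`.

At the top level: head "pot"; modifier "cavern citadel quarry monastery ivory".
Inside "cavern citadel quarry monastery ivory": head "ivory" (specifically "citadel quarry monastery ivory"), modifier "cavern".
Inside "citadel quarry monastery ivory": head "ivory" (specifically "quarry monastery ivory"), modifier "citadel".
Inside "quarry monastery ivory": head "ivory" (specifically "monastery ivory"), modifier "quarry".
Inside "monastery ivory": head "ivory", modifier "monastery".
Putting it together: [[cavern [citadel [quarry [monastery ivory]]]] pot].

[[cavern [citadel [quarry [monastery ivory]]]] pot]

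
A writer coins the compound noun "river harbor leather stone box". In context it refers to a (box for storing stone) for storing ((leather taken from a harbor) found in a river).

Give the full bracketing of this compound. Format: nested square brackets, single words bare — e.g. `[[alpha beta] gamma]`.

At the top level: head "box" (specifically "stone box"); modifier "river harbor leather".
Inside "river harbor leather": head "leather" (specifically "harbor leather"), modifier "river".
Inside "harbor leather": head "leather", modifier "harbor".
Inside "stone box": head "box", modifier "stone".
Putting it together: [[river [harbor leather]] [stone box]].

[[river [harbor leather]] [stone box]]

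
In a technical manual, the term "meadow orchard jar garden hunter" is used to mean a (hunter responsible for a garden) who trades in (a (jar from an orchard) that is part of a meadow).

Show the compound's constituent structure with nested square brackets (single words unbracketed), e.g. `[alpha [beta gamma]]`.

[[meadow [orchard jar]] [garden hunter]]

The outermost head in the paraphrase is "hunter" (specifically "garden hunter"), modified by "meadow orchard jar".
"meadow orchard jar" → head "jar" (specifically "orchard jar"), modifier "meadow".
"orchard jar" → head "jar", modifier "orchard".
"garden hunter" → head "hunter", modifier "garden".
Assembled: [[meadow [orchard jar]] [garden hunter]].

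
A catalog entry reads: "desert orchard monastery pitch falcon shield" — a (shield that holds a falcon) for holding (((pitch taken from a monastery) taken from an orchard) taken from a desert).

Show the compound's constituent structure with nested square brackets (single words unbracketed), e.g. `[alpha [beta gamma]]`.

[[desert [orchard [monastery pitch]]] [falcon shield]]

The outermost head in the paraphrase is "shield" (specifically "falcon shield"), modified by "desert orchard monastery pitch".
Within "desert orchard monastery pitch", the head is "pitch" (specifically "orchard monastery pitch") and the modifier is "desert".
Within "orchard monastery pitch", the head is "pitch" (specifically "monastery pitch") and the modifier is "orchard".
Within "monastery pitch", the head is "pitch" and the modifier is "monastery".
Within "falcon shield", the head is "shield" and the modifier is "falcon".
Assembled: [[desert [orchard [monastery pitch]]] [falcon shield]].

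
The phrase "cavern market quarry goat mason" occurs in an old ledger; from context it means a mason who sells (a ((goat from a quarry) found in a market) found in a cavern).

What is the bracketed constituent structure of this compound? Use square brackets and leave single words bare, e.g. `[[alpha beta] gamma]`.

Overall it is a kind of mason; the modifier is "cavern market quarry goat".
Inside "cavern market quarry goat": head "goat" (specifically "market quarry goat"), modifier "cavern".
Inside "market quarry goat": head "goat" (specifically "quarry goat"), modifier "market".
Inside "quarry goat": head "goat", modifier "quarry".
So the structure is [[cavern [market [quarry goat]]] mason].

[[cavern [market [quarry goat]]] mason]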